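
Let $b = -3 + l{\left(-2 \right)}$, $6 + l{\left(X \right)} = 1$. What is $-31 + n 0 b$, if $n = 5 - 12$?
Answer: $-31$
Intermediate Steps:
$l{\left(X \right)} = -5$ ($l{\left(X \right)} = -6 + 1 = -5$)
$n = -7$ ($n = 5 - 12 = -7$)
$b = -8$ ($b = -3 - 5 = -8$)
$-31 + n 0 b = -31 - 7 \cdot 0 \left(-8\right) = -31 - 0 = -31 + 0 = -31$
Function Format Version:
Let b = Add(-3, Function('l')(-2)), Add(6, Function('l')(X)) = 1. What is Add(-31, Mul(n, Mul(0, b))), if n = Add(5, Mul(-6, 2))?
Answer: -31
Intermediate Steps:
Function('l')(X) = -5 (Function('l')(X) = Add(-6, 1) = -5)
n = -7 (n = Add(5, -12) = -7)
b = -8 (b = Add(-3, -5) = -8)
Add(-31, Mul(n, Mul(0, b))) = Add(-31, Mul(-7, Mul(0, -8))) = Add(-31, Mul(-7, 0)) = Add(-31, 0) = -31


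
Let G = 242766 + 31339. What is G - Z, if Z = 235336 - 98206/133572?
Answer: 2589275537/66786 ≈ 38770.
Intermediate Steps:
G = 274105
Z = 15717100993/66786 (Z = 235336 - 98206*1/133572 = 235336 - 49103/66786 = 15717100993/66786 ≈ 2.3534e+5)
G - Z = 274105 - 1*15717100993/66786 = 274105 - 15717100993/66786 = 2589275537/66786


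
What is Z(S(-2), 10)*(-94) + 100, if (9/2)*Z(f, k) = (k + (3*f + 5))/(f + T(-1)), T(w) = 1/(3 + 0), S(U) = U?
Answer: 1064/5 ≈ 212.80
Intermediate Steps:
T(w) = 1/3
Z(f, k) = 2*(5 + k + 3*f)/(9*(1/3 + f)) (Z(f, k) = 2*((k + (3*f + 5))/(f + 1/3))/9 = 2*((k + (5 + 3*f))/(1/3 + f))/9 = 2*((5 + k + 3*f)/(1/3 + f))/9 = 2*(5 + k + 3*f)/(9*(1/3 + f)))
Z(S(-2), 10)*(-94) + 100 = (2*(5 + 10 + 3*(-2))/(3*(1 + 3*(-2))))*(-94) + 100 = (2*(5 + 10 - 6)/(3*(1 - 6)))*(-94) + 100 = ((2/3)*9/(-5))*(-94) + 100 = ((2/3)*(-1/5)*9)*(-94) + 100 = -6/5*(-94) + 100 = 564/5 + 100 = 1064/5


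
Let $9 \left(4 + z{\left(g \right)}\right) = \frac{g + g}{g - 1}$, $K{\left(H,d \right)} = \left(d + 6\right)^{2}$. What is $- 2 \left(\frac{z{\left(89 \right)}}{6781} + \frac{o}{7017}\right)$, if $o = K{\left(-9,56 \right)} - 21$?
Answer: $- \frac{3418439911}{3140430282} \approx -1.0885$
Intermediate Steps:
$K{\left(H,d \right)} = \left(6 + d\right)^{2}$
$z{\left(g \right)} = -4 + \frac{2 g}{9 \left(-1 + g\right)}$ ($z{\left(g \right)} = -4 + \frac{\left(g + g\right) \frac{1}{g - 1}}{9} = -4 + \frac{2 g \frac{1}{-1 + g}}{9} = -4 + \frac{2 g}{9 \left(-1 + g\right)}$)
$o = 3823$ ($o = \left(6 + 56\right)^{2} - 21 = 62^{2} - 21 = 3844 - 21 = 3823$)
$- 2 \left(\frac{z{\left(89 \right)}}{6781} + \frac{o}{7017}\right) = - 2 \left(\frac{\frac{2}{9} \frac{1}{-1 + 89} \left(18 - 1513\right)}{6781} + \frac{3823}{7017}\right) = - 2 \left(\frac{2 \left(18 - 1513\right)}{9 \cdot 88} \cdot \frac{1}{6781} + 3823 \cdot \frac{1}{7017}\right) = - 2 \left(\frac{2}{9} \cdot \frac{1}{88} \left(-1495\right) \frac{1}{6781} + \frac{3823}{7017}\right) = - 2 \left(\left(- \frac{1495}{396}\right) \frac{1}{6781} + \frac{3823}{7017}\right) = - 2 \left(- \frac{1495}{2685276} + \frac{3823}{7017}\right) = \left(-2\right) \frac{3418439911}{6280860564} = - \frac{3418439911}{3140430282}$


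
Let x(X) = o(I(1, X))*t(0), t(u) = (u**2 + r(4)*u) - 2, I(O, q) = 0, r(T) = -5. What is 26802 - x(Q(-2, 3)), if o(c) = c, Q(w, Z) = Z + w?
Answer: 26802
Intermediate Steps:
t(u) = -2 + u**2 - 5*u (t(u) = (u**2 - 5*u) - 2 = -2 + u**2 - 5*u)
x(X) = 0 (x(X) = 0*(-2 + 0**2 - 5*0) = 0*(-2 + 0 + 0) = 0*(-2) = 0)
26802 - x(Q(-2, 3)) = 26802 - 1*0 = 26802 + 0 = 26802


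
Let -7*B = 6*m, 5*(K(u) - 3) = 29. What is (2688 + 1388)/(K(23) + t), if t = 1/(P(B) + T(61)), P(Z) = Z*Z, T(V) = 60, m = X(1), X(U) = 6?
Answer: 86329680/186629 ≈ 462.57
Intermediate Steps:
m = 6
K(u) = 44/5 (K(u) = 3 + (1/5)*29 = 3 + 29/5 = 44/5)
B = -36/7 (B = -6*6/7 = -1/7*36 = -36/7 ≈ -5.1429)
P(Z) = Z**2
t = 49/4236 (t = 1/((-36/7)**2 + 60) = 1/(1296/49 + 60) = 1/(4236/49) = 49/4236 ≈ 0.011568)
(2688 + 1388)/(K(23) + t) = (2688 + 1388)/(44/5 + 49/4236) = 4076/(186629/21180) = 4076*(21180/186629) = 86329680/186629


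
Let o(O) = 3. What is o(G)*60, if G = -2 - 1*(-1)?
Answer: 180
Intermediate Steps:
G = -1 (G = -2 + 1 = -1)
o(G)*60 = 3*60 = 180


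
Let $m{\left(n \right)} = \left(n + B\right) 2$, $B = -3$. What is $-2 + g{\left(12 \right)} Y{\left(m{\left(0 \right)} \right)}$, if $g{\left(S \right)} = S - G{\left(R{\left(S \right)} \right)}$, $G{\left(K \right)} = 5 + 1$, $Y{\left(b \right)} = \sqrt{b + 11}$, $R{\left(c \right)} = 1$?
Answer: $-2 + 6 \sqrt{5} \approx 11.416$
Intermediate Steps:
$m{\left(n \right)} = -6 + 2 n$ ($m{\left(n \right)} = \left(n - 3\right) 2 = \left(-3 + n\right) 2 = -6 + 2 n$)
$Y{\left(b \right)} = \sqrt{11 + b}$
$G{\left(K \right)} = 6$
$g{\left(S \right)} = -6 + S$ ($g{\left(S \right)} = S - 6 = -6 + S$)
$-2 + g{\left(12 \right)} Y{\left(m{\left(0 \right)} \right)} = -2 + \left(-6 + 12\right) \sqrt{11 + \left(-6 + 2 \cdot 0\right)} = -2 + 6 \sqrt{11 + \left(-6 + 0\right)} = -2 + 6 \sqrt{11 - 6} = -2 + 6 \sqrt{5}$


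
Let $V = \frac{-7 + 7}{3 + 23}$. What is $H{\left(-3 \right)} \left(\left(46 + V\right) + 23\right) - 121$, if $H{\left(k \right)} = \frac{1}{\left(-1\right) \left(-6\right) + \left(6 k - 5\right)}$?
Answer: $- \frac{2126}{17} \approx -125.06$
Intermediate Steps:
$V = 0$ ($V = \frac{0}{26} = 0 \cdot \frac{1}{26} = 0$)
$H{\left(k \right)} = \frac{1}{1 + 6 k}$ ($H{\left(k \right)} = \frac{1}{6 + \left(-5 + 6 k\right)} = \frac{1}{1 + 6 k}$)
$H{\left(-3 \right)} \left(\left(46 + V\right) + 23\right) - 121 = \frac{\left(46 + 0\right) + 23}{1 + 6 \left(-3\right)} - 121 = \frac{46 + 23}{1 - 18} - 121 = \frac{1}{-17} \cdot 69 - 121 = \left(- \frac{1}{17}\right) 69 - 121 = - \frac{69}{17} - 121 = - \frac{2126}{17}$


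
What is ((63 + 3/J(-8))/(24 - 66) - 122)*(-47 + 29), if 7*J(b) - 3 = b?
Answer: 11106/5 ≈ 2221.2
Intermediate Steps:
J(b) = 3/7 + b/7
((63 + 3/J(-8))/(24 - 66) - 122)*(-47 + 29) = ((63 + 3/(3/7 + (⅐)*(-8)))/(24 - 66) - 122)*(-47 + 29) = ((63 + 3/(3/7 - 8/7))/(-42) - 122)*(-18) = ((63 + 3/(-5/7))*(-1/42) - 122)*(-18) = ((63 + 3*(-7/5))*(-1/42) - 122)*(-18) = ((63 - 21/5)*(-1/42) - 122)*(-18) = ((294/5)*(-1/42) - 122)*(-18) = (-7/5 - 122)*(-18) = -617/5*(-18) = 11106/5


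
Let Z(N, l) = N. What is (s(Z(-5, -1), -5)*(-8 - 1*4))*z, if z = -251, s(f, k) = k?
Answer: -15060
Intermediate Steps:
(s(Z(-5, -1), -5)*(-8 - 1*4))*z = -5*(-8 - 1*4)*(-251) = -5*(-8 - 4)*(-251) = -5*(-12)*(-251) = 60*(-251) = -15060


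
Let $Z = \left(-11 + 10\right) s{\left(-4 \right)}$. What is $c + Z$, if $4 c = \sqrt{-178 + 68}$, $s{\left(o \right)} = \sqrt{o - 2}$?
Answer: $i \left(- \sqrt{6} + \frac{\sqrt{110}}{4}\right) \approx 0.17253 i$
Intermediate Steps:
$s{\left(o \right)} = \sqrt{-2 + o}$
$Z = - i \sqrt{6}$ ($Z = \left(-11 + 10\right) \sqrt{-2 - 4} = - \sqrt{-6} = - i \sqrt{6} \approx - 2.4495 i$)
$c = \frac{i \sqrt{110}}{4}$ ($c = \frac{\sqrt{-178 + 68}}{4} = \frac{\sqrt{-110}}{4} = \frac{i \sqrt{110}}{4} \approx 2.622 i$)
$c + Z = \frac{i \sqrt{110}}{4} - i \sqrt{6} = - i \sqrt{6} + \frac{i \sqrt{110}}{4}$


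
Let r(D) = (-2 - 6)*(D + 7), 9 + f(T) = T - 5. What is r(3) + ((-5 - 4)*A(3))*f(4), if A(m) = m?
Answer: 190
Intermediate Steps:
f(T) = -14 + T (f(T) = -9 + (T - 5) = -9 + (-5 + T) = -14 + T)
r(D) = -56 - 8*D (r(D) = -8*(7 + D) = -56 - 8*D)
r(3) + ((-5 - 4)*A(3))*f(4) = (-56 - 8*3) + ((-5 - 4)*3)*(-14 + 4) = (-56 - 24) - 9*3*(-10) = -80 - 27*(-10) = -80 + 270 = 190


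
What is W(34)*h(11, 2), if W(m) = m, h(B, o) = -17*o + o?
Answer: -1088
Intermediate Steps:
h(B, o) = -16*o
W(34)*h(11, 2) = 34*(-16*2) = 34*(-32) = -1088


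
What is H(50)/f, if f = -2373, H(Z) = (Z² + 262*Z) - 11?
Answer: -2227/339 ≈ -6.5693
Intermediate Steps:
H(Z) = -11 + Z² + 262*Z
H(50)/f = (-11 + 50² + 262*50)/(-2373) = (-11 + 2500 + 13100)*(-1/2373) = 15589*(-1/2373) = -2227/339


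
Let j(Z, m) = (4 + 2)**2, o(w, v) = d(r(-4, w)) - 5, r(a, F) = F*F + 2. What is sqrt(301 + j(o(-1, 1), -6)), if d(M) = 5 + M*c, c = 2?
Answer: sqrt(337) ≈ 18.358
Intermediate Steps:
r(a, F) = 2 + F**2 (r(a, F) = F**2 + 2 = 2 + F**2)
d(M) = 5 + 2*M (d(M) = 5 + M*2 = 5 + 2*M)
o(w, v) = 4 + 2*w**2 (o(w, v) = (5 + 2*(2 + w**2)) - 5 = (5 + (4 + 2*w**2)) - 5 = (9 + 2*w**2) - 5 = 4 + 2*w**2)
j(Z, m) = 36 (j(Z, m) = 6**2 = 36)
sqrt(301 + j(o(-1, 1), -6)) = sqrt(301 + 36) = sqrt(337)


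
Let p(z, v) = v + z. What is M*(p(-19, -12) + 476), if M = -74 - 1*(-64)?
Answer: -4450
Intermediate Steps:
M = -10 (M = -74 + 64 = -10)
M*(p(-19, -12) + 476) = -10*((-12 - 19) + 476) = -10*(-31 + 476) = -10*445 = -4450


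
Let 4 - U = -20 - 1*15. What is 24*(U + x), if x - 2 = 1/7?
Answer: 6912/7 ≈ 987.43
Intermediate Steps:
U = 39 (U = 4 - (-20 - 1*15) = 4 - (-20 - 15) = 4 - 1*(-35) = 4 + 35 = 39)
x = 15/7 (x = 2 + 1/7 = 2 + ⅐ = 15/7 ≈ 2.1429)
24*(U + x) = 24*(39 + 15/7) = 24*(288/7) = 6912/7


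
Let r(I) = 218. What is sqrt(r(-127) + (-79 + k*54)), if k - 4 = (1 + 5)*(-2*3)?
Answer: I*sqrt(1589) ≈ 39.862*I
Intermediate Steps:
k = -32 (k = 4 + (1 + 5)*(-2*3) = 4 + 6*(-6) = 4 - 36 = -32)
sqrt(r(-127) + (-79 + k*54)) = sqrt(218 + (-79 - 32*54)) = sqrt(218 + (-79 - 1728)) = sqrt(218 - 1807) = sqrt(-1589) = I*sqrt(1589)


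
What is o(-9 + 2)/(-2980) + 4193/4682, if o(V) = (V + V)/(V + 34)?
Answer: 42179291/47089215 ≈ 0.89573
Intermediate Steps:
o(V) = 2*V/(34 + V) (o(V) = (2*V)/(34 + V) = 2*V/(34 + V))
o(-9 + 2)/(-2980) + 4193/4682 = (2*(-9 + 2)/(34 + (-9 + 2)))/(-2980) + 4193/4682 = (2*(-7)/(34 - 7))*(-1/2980) + 4193*(1/4682) = (2*(-7)/27)*(-1/2980) + 4193/4682 = (2*(-7)*(1/27))*(-1/2980) + 4193/4682 = -14/27*(-1/2980) + 4193/4682 = 7/40230 + 4193/4682 = 42179291/47089215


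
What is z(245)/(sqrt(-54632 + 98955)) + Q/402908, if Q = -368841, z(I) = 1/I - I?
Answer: -33531/36628 - 60024*sqrt(44323)/10859135 ≈ -2.0792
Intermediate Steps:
z(245)/(sqrt(-54632 + 98955)) + Q/402908 = (1/245 - 1*245)/(sqrt(-54632 + 98955)) - 368841/402908 = (1/245 - 245)/(sqrt(44323)) - 368841*1/402908 = -60024*sqrt(44323)/10859135 - 33531/36628 = -33531/36628 - 60024*sqrt(44323)/10859135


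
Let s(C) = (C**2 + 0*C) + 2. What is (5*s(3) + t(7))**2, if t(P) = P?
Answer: 3844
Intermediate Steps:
s(C) = 2 + C**2 (s(C) = (C**2 + 0) + 2 = C**2 + 2 = 2 + C**2)
(5*s(3) + t(7))**2 = (5*(2 + 3**2) + 7)**2 = (5*(2 + 9) + 7)**2 = (5*11 + 7)**2 = (55 + 7)**2 = 62**2 = 3844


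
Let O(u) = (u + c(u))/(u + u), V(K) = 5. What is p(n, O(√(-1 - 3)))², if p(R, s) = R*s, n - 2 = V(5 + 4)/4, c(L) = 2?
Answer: -169*I/32 ≈ -5.2813*I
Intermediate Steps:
O(u) = (2 + u)/(2*u) (O(u) = (u + 2)/(u + u) = (2 + u)/((2*u)) = (2 + u)*(1/(2*u)) = (2 + u)/(2*u))
n = 13/4 (n = 2 + 5/4 = 13/4 ≈ 3.2500)
p(n, O(√(-1 - 3)))² = (13*((2 + √(-1 - 3))/(2*(√(-1 - 3))))/4)² = (13*((2 + √(-4))/(2*(√(-4))))/4)² = (13*((2 + 2*I)/(2*((2*I))))/4)² = (13*((-I/2)*(2 + 2*I)/2)/4)² = (13*(-I*(2 + 2*I)/4)/4)² = (-13*I*(2 + 2*I)/16)² = -169*(2 + 2*I)²/256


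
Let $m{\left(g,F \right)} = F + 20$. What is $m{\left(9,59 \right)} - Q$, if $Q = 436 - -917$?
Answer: $-1274$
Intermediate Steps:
$m{\left(g,F \right)} = 20 + F$
$Q = 1353$ ($Q = 436 + 917 = 1353$)
$m{\left(9,59 \right)} - Q = \left(20 + 59\right) - 1353 = 79 - 1353 = -1274$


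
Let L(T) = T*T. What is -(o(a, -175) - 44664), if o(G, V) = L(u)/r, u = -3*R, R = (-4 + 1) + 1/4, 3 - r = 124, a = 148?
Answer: 714633/16 ≈ 44665.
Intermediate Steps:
r = -121 (r = 3 - 1*124 = 3 - 124 = -121)
R = -11/4 (R = -3 + 1/4 = -11/4 ≈ -2.7500)
u = 33/4 (u = -3*(-11/4) = 33/4 ≈ 8.2500)
L(T) = T**2
o(G, V) = -9/16 (o(G, V) = (33/4)**2/(-121) = (1089/16)*(-1/121) = -9/16)
-(o(a, -175) - 44664) = -(-9/16 - 44664) = -1*(-714633/16) = 714633/16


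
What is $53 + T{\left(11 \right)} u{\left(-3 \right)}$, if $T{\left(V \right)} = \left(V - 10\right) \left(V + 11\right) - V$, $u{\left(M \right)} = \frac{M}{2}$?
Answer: $\frac{73}{2} \approx 36.5$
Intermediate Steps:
$u{\left(M \right)} = \frac{M}{2}$ ($u{\left(M \right)} = M \frac{1}{2} = \frac{M}{2}$)
$T{\left(V \right)} = - V + \left(-10 + V\right) \left(11 + V\right)$ ($T{\left(V \right)} = \left(-10 + V\right) \left(11 + V\right) - V = - V + \left(-10 + V\right) \left(11 + V\right)$)
$53 + T{\left(11 \right)} u{\left(-3 \right)} = 53 + \left(-110 + 11^{2}\right) \frac{1}{2} \left(-3\right) = 53 + \left(-110 + 121\right) \left(- \frac{3}{2}\right) = 53 + 11 \left(- \frac{3}{2}\right) = 53 - \frac{33}{2} = \frac{73}{2}$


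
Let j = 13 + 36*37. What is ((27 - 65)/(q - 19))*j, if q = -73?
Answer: 25555/46 ≈ 555.54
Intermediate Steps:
j = 1345 (j = 13 + 1332 = 1345)
((27 - 65)/(q - 19))*j = ((27 - 65)/(-73 - 19))*1345 = -38/(-92)*1345 = -38*(-1/92)*1345 = (19/46)*1345 = 25555/46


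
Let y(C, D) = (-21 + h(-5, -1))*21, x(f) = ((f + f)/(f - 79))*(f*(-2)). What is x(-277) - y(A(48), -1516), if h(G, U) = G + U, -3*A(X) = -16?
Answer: 127192/89 ≈ 1429.1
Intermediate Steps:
A(X) = 16/3 (A(X) = -1/3*(-16) = 16/3)
x(f) = -4*f**2/(-79 + f) (x(f) = ((2*f)/(-79 + f))*(-2*f) = (2*f/(-79 + f))*(-2*f) = -4*f**2/(-79 + f))
y(C, D) = -567 (y(C, D) = (-21 + (-5 - 1))*21 = (-21 - 6)*21 = -27*21 = -567)
x(-277) - y(A(48), -1516) = -4*(-277)**2/(-79 - 277) - 1*(-567) = -4*76729/(-356) + 567 = -4*76729*(-1/356) + 567 = 76729/89 + 567 = 127192/89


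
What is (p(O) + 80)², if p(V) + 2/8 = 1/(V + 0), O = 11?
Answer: 12341169/1936 ≈ 6374.6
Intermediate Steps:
p(V) = -¼ + 1/V (p(V) = -¼ + 1/(V + 0) = -¼ + 1/V)
(p(O) + 80)² = ((¼)*(4 - 1*11)/11 + 80)² = ((¼)*(1/11)*(4 - 11) + 80)² = ((¼)*(1/11)*(-7) + 80)² = (-7/44 + 80)² = (3513/44)² = 12341169/1936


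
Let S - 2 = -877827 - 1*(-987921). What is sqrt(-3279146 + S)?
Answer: 5*I*sqrt(126762) ≈ 1780.2*I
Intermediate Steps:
S = 110096 (S = 2 + (-877827 - 1*(-987921)) = 2 + (-877827 + 987921) = 2 + 110094 = 110096)
sqrt(-3279146 + S) = sqrt(-3279146 + 110096) = sqrt(-3169050) = 5*I*sqrt(126762)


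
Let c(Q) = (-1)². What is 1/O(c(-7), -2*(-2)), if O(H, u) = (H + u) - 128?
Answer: -1/123 ≈ -0.0081301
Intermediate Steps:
c(Q) = 1
O(H, u) = -128 + H + u
1/O(c(-7), -2*(-2)) = 1/(-128 + 1 - 2*(-2)) = 1/(-128 + 1 + 4) = 1/(-123) = -1/123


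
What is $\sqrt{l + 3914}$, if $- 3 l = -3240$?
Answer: $\sqrt{4994} \approx 70.668$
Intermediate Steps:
$l = 1080$ ($l = \left(- \frac{1}{3}\right) \left(-3240\right) = 1080$)
$\sqrt{l + 3914} = \sqrt{1080 + 3914} = \sqrt{4994}$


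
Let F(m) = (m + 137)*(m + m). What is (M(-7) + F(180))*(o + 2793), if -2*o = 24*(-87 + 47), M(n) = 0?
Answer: 373514760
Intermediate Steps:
F(m) = 2*m*(137 + m) (F(m) = (137 + m)*(2*m) = 2*m*(137 + m))
o = 480 (o = -12*(-87 + 47) = -12*(-40) = -1/2*(-960) = 480)
(M(-7) + F(180))*(o + 2793) = (0 + 2*180*(137 + 180))*(480 + 2793) = (0 + 2*180*317)*3273 = (0 + 114120)*3273 = 114120*3273 = 373514760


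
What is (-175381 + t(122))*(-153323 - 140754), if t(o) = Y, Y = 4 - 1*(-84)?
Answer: 51549639561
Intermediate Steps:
Y = 88 (Y = 4 + 84 = 88)
t(o) = 88
(-175381 + t(122))*(-153323 - 140754) = (-175381 + 88)*(-153323 - 140754) = -175293*(-294077) = 51549639561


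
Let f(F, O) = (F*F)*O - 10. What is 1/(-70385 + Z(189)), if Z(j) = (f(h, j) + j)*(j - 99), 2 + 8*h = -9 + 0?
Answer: -32/707695 ≈ -4.5217e-5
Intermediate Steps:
h = -11/8 (h = -¼ + (-9 + 0)/8 = -¼ + (⅛)*(-9) = -¼ - 9/8 = -11/8 ≈ -1.3750)
f(F, O) = -10 + O*F² (f(F, O) = F²*O - 10 = O*F² - 10 = -10 + O*F²)
Z(j) = (-99 + j)*(-10 + 185*j/64) (Z(j) = ((-10 + j*(-11/8)²) + j)*(j - 99) = ((-10 + j*(121/64)) + j)*(-99 + j) = ((-10 + 121*j/64) + j)*(-99 + j) = (-10 + 185*j/64)*(-99 + j) = (-99 + j)*(-10 + 185*j/64))
1/(-70385 + Z(189)) = 1/(-70385 + (990 - 18955/64*189 + (185/64)*189²)) = 1/(-70385 + (990 - 3582495/64 + (185/64)*35721)) = 1/(-70385 + (990 - 3582495/64 + 6608385/64)) = 1/(-70385 + 1544625/32) = 1/(-707695/32) = -32/707695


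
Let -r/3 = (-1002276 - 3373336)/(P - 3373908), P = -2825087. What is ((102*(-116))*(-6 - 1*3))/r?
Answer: -55009881630/1093903 ≈ -50288.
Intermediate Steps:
r = -13126836/6198995 (r = -3*(-1002276 - 3373336)/(-2825087 - 3373908) = -(-13126836)/(-6198995) = -(-13126836)*(-1)/6198995 = -3*4375612/6198995 = -13126836/6198995 ≈ -2.1176)
((102*(-116))*(-6 - 1*3))/r = ((102*(-116))*(-6 - 1*3))/(-13126836/6198995) = -11832*(-6 - 3)*(-6198995/13126836) = -11832*(-9)*(-6198995/13126836) = 106488*(-6198995/13126836) = -55009881630/1093903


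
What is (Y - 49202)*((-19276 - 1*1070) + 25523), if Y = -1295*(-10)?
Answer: -187676604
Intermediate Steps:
Y = 12950
(Y - 49202)*((-19276 - 1*1070) + 25523) = (12950 - 49202)*((-19276 - 1*1070) + 25523) = -36252*((-19276 - 1070) + 25523) = -36252*(-20346 + 25523) = -36252*5177 = -187676604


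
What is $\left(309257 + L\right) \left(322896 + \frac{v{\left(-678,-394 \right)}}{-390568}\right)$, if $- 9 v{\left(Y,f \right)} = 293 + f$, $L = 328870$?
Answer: $\frac{80476011388208653}{390568} \approx 2.0605 \cdot 10^{11}$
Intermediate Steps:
$v{\left(Y,f \right)} = - \frac{293}{9} - \frac{f}{9}$ ($v{\left(Y,f \right)} = - \frac{293 + f}{9} = - \frac{293}{9} - \frac{f}{9}$)
$\left(309257 + L\right) \left(322896 + \frac{v{\left(-678,-394 \right)}}{-390568}\right) = \left(309257 + 328870\right) \left(322896 + \frac{- \frac{293}{9} - - \frac{394}{9}}{-390568}\right) = 638127 \left(322896 + \left(- \frac{293}{9} + \frac{394}{9}\right) \left(- \frac{1}{390568}\right)\right) = 638127 \left(322896 + \frac{101}{9} \left(- \frac{1}{390568}\right)\right) = 638127 \left(322896 - \frac{101}{3515112}\right) = 638127 \cdot \frac{1135015604251}{3515112} = \frac{80476011388208653}{390568}$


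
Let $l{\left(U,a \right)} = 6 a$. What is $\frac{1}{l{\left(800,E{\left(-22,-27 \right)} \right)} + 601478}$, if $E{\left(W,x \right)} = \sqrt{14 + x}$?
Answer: $\frac{300739}{180887892476} - \frac{3 i \sqrt{13}}{180887892476} \approx 1.6626 \cdot 10^{-6} - 5.9798 \cdot 10^{-11} i$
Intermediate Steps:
$\frac{1}{l{\left(800,E{\left(-22,-27 \right)} \right)} + 601478} = \frac{1}{6 \sqrt{14 - 27} + 601478} = \frac{1}{6 \sqrt{-13} + 601478} = \frac{1}{6 i \sqrt{13} + 601478} = \frac{1}{601478 + 6 i \sqrt{13}}$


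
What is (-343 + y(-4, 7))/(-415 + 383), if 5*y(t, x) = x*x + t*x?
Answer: 847/80 ≈ 10.587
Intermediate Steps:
y(t, x) = x²/5 + t*x/5 (y(t, x) = (x*x + t*x)/5 = (x² + t*x)/5 = x²/5 + t*x/5)
(-343 + y(-4, 7))/(-415 + 383) = (-343 + (⅕)*7*(-4 + 7))/(-415 + 383) = (-343 + (⅕)*7*3)/(-32) = (-343 + 21/5)*(-1/32) = -1694/5*(-1/32) = 847/80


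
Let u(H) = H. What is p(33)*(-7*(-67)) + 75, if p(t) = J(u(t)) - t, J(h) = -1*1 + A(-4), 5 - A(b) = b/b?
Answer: -13995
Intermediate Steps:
A(b) = 4 (A(b) = 5 - b/b = 5 - 1*1 = 5 - 1 = 4)
J(h) = 3 (J(h) = -1*1 + 4 = -1 + 4 = 3)
p(t) = 3 - t
p(33)*(-7*(-67)) + 75 = (3 - 1*33)*(-7*(-67)) + 75 = (3 - 33)*469 + 75 = -30*469 + 75 = -14070 + 75 = -13995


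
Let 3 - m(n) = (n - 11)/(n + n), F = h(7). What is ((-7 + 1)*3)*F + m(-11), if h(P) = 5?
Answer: -88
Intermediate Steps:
F = 5
m(n) = 3 - (-11 + n)/(2*n) (m(n) = 3 - (n - 11)/(n + n) = 3 - (-11 + n)/(2*n))
((-7 + 1)*3)*F + m(-11) = ((-7 + 1)*3)*5 + (½)*(11 + 5*(-11))/(-11) = -6*3*5 + (½)*(-1/11)*(11 - 55) = -18*5 + (½)*(-1/11)*(-44) = -90 + 2 = -88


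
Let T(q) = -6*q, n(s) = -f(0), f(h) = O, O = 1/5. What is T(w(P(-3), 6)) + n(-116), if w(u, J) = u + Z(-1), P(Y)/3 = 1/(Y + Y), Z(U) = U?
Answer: 44/5 ≈ 8.8000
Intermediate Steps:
P(Y) = 3/(2*Y) (P(Y) = 3/(Y + Y) = 3/((2*Y)) = 3*(1/(2*Y)) = 3/(2*Y))
O = ⅕ (O = 1*(⅕) = ⅕ ≈ 0.20000)
f(h) = ⅕
n(s) = -⅕ (n(s) = -1*⅕ = -⅕)
w(u, J) = -1 + u (w(u, J) = u - 1 = -1 + u)
T(w(P(-3), 6)) + n(-116) = -6*(-1 + (3/2)/(-3)) - ⅕ = -6*(-1 + (3/2)*(-⅓)) - ⅕ = -6*(-1 - ½) - ⅕ = -6*(-3/2) - ⅕ = 9 - ⅕ = 44/5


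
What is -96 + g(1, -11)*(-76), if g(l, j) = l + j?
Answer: 664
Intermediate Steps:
g(l, j) = j + l
-96 + g(1, -11)*(-76) = -96 + (-11 + 1)*(-76) = -96 - 10*(-76) = -96 + 760 = 664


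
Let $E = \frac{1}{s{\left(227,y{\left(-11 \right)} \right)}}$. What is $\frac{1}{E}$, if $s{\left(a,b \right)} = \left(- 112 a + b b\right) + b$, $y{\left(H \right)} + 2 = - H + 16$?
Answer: $-24774$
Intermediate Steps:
$y{\left(H \right)} = 14 - H$ ($y{\left(H \right)} = -2 - \left(-16 + H\right) = 14 - H$)
$s{\left(a,b \right)} = b + b^{2} - 112 a$ ($s{\left(a,b \right)} = \left(- 112 a + b^{2}\right) + b = \left(b^{2} - 112 a\right) + b = b + b^{2} - 112 a$)
$E = - \frac{1}{24774}$ ($E = \frac{1}{\left(14 - -11\right) + \left(14 - -11\right)^{2} - 25424} = \frac{1}{\left(14 + 11\right) + \left(14 + 11\right)^{2} - 25424} = \frac{1}{25 + 25^{2} - 25424} = \frac{1}{25 + 625 - 25424} = \frac{1}{-24774} = - \frac{1}{24774} \approx -4.0365 \cdot 10^{-5}$)
$\frac{1}{E} = \frac{1}{- \frac{1}{24774}} = -24774$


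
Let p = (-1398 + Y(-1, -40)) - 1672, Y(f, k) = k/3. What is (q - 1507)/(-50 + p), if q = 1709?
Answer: -303/4700 ≈ -0.064468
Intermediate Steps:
Y(f, k) = k/3 (Y(f, k) = k*(1/3) = k/3)
p = -9250/3 (p = (-1398 + (1/3)*(-40)) - 1672 = (-1398 - 40/3) - 1672 = -4234/3 - 1672 = -9250/3 ≈ -3083.3)
(q - 1507)/(-50 + p) = (1709 - 1507)/(-50 - 9250/3) = 202/(-9400/3) = 202*(-3/9400) = -303/4700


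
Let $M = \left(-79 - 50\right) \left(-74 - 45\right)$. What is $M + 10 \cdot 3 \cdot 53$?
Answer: $16941$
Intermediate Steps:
$M = 15351$ ($M = \left(-129\right) \left(-119\right) = 15351$)
$M + 10 \cdot 3 \cdot 53 = 15351 + 10 \cdot 3 \cdot 53 = 15351 + 30 \cdot 53 = 15351 + 1590 = 16941$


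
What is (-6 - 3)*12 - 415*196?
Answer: -81448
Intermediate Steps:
(-6 - 3)*12 - 415*196 = -9*12 - 81340 = -108 - 81340 = -81448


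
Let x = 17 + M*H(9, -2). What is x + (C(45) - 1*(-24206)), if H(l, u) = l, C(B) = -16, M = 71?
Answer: 24846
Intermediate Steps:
x = 656 (x = 17 + 71*9 = 17 + 639 = 656)
x + (C(45) - 1*(-24206)) = 656 + (-16 - 1*(-24206)) = 656 + (-16 + 24206) = 656 + 24190 = 24846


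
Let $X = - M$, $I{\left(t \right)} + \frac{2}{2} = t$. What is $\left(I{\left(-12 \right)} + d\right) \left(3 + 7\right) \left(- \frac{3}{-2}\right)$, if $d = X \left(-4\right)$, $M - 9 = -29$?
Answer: $-1395$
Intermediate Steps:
$I{\left(t \right)} = -1 + t$
$M = -20$ ($M = 9 - 29 = -20$)
$X = 20$ ($X = \left(-1\right) \left(-20\right) = 20$)
$d = -80$ ($d = 20 \left(-4\right) = -80$)
$\left(I{\left(-12 \right)} + d\right) \left(3 + 7\right) \left(- \frac{3}{-2}\right) = \left(\left(-1 - 12\right) - 80\right) \left(3 + 7\right) \left(- \frac{3}{-2}\right) = \left(-13 - 80\right) 10 \left(\left(-3\right) \left(- \frac{1}{2}\right)\right) = - 93 \cdot 10 \cdot \frac{3}{2} = \left(-93\right) 15 = -1395$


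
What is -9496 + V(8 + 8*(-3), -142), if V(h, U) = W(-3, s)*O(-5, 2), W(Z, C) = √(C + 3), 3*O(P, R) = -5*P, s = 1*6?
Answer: -9471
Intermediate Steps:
s = 6
O(P, R) = -5*P/3 (O(P, R) = (-5*P)/3 = -5*P/3)
W(Z, C) = √(3 + C)
V(h, U) = 25 (V(h, U) = √(3 + 6)*(-5/3*(-5)) = √9*(25/3) = 3*(25/3) = 25)
-9496 + V(8 + 8*(-3), -142) = -9496 + 25 = -9471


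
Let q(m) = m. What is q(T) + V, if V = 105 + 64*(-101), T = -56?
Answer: -6415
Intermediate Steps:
V = -6359 (V = 105 - 6464 = -6359)
q(T) + V = -56 - 6359 = -6415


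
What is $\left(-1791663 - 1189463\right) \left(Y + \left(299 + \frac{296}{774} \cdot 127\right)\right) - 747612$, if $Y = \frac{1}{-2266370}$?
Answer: $- \frac{454721759953777049}{438542595} \approx -1.0369 \cdot 10^{9}$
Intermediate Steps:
$Y = - \frac{1}{2266370} \approx -4.4123 \cdot 10^{-7}$
$\left(-1791663 - 1189463\right) \left(Y + \left(299 + \frac{296}{774} \cdot 127\right)\right) - 747612 = \left(-1791663 - 1189463\right) \left(- \frac{1}{2266370} + \left(299 + \frac{296}{774} \cdot 127\right)\right) - 747612 = - 2981126 \left(- \frac{1}{2266370} + \left(299 + 296 \cdot \frac{1}{774} \cdot 127\right)\right) - 747612 = - 2981126 \left(- \frac{1}{2266370} + \left(299 + \frac{148}{387} \cdot 127\right)\right) - 747612 = - 2981126 \left(- \frac{1}{2266370} + \left(299 + \frac{18796}{387}\right)\right) - 747612 = - 2981126 \left(- \frac{1}{2266370} + \frac{134509}{387}\right) - 747612 = \left(-2981126\right) \frac{304847161943}{877085190} - 747612 = - \frac{454393900247243909}{438542595} - 747612 = - \frac{454721759953777049}{438542595}$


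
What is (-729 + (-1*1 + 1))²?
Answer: 531441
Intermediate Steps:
(-729 + (-1*1 + 1))² = (-729 + (-1 + 1))² = (-729 + 0)² = (-729)² = 531441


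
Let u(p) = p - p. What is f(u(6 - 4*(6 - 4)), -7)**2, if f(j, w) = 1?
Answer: 1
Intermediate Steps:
u(p) = 0
f(u(6 - 4*(6 - 4)), -7)**2 = 1**2 = 1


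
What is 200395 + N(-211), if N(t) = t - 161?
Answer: 200023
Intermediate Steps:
N(t) = -161 + t
200395 + N(-211) = 200395 + (-161 - 211) = 200395 - 372 = 200023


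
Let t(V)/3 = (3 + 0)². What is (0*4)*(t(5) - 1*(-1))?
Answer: 0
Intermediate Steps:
t(V) = 27 (t(V) = 3*(3 + 0)² = 3*3² = 3*9 = 27)
(0*4)*(t(5) - 1*(-1)) = (0*4)*(27 - 1*(-1)) = 0*(27 + 1) = 0*28 = 0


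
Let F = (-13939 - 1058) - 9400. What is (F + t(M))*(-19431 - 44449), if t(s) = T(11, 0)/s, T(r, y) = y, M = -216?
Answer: 1558480360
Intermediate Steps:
F = -24397 (F = -14997 - 9400 = -24397)
t(s) = 0 (t(s) = 0/s = 0)
(F + t(M))*(-19431 - 44449) = (-24397 + 0)*(-19431 - 44449) = -24397*(-63880) = 1558480360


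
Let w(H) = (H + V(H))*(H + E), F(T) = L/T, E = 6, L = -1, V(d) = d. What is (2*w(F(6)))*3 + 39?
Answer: 82/3 ≈ 27.333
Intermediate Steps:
F(T) = -1/T
w(H) = 2*H*(6 + H) (w(H) = (H + H)*(H + 6) = (2*H)*(6 + H) = 2*H*(6 + H))
(2*w(F(6)))*3 + 39 = (2*(2*(-1/6)*(6 - 1/6)))*3 + 39 = (2*(2*(-1*⅙)*(6 - 1*⅙)))*3 + 39 = (2*(2*(-⅙)*(6 - ⅙)))*3 + 39 = (2*(2*(-⅙)*(35/6)))*3 + 39 = (2*(-35/18))*3 + 39 = -35/9*3 + 39 = -35/3 + 39 = 82/3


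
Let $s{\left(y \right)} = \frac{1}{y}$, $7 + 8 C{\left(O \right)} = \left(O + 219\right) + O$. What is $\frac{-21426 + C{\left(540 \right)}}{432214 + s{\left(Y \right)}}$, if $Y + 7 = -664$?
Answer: $- \frac{28536959}{580031186} \approx -0.049199$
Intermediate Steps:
$Y = -671$ ($Y = -7 - 664 = -671$)
$C{\left(O \right)} = \frac{53}{2} + \frac{O}{4}$ ($C{\left(O \right)} = - \frac{7}{8} + \frac{\left(O + 219\right) + O}{8} = - \frac{7}{8} + \frac{\left(219 + O\right) + O}{8} = - \frac{7}{8} + \frac{219 + 2 O}{8} = - \frac{7}{8} + \left(\frac{219}{8} + \frac{O}{4}\right) = \frac{53}{2} + \frac{O}{4}$)
$\frac{-21426 + C{\left(540 \right)}}{432214 + s{\left(Y \right)}} = \frac{-21426 + \left(\frac{53}{2} + \frac{1}{4} \cdot 540\right)}{432214 + \frac{1}{-671}} = \frac{-21426 + \left(\frac{53}{2} + 135\right)}{432214 - \frac{1}{671}} = \frac{-21426 + \frac{323}{2}}{\frac{290015593}{671}} = \left(- \frac{42529}{2}\right) \frac{671}{290015593} = - \frac{28536959}{580031186}$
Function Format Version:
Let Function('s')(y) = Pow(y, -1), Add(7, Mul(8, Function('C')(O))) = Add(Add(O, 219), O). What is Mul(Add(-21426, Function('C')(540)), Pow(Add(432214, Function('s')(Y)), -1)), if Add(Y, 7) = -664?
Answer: Rational(-28536959, 580031186) ≈ -0.049199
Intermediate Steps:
Y = -671 (Y = Add(-7, -664) = -671)
Function('C')(O) = Add(Rational(53, 2), Mul(Rational(1, 4), O)) (Function('C')(O) = Add(Rational(-7, 8), Mul(Rational(1, 8), Add(Add(O, 219), O))) = Add(Rational(-7, 8), Mul(Rational(1, 8), Add(Add(219, O), O))) = Add(Rational(-7, 8), Mul(Rational(1, 8), Add(219, Mul(2, O)))) = Add(Rational(-7, 8), Add(Rational(219, 8), Mul(Rational(1, 4), O))) = Add(Rational(53, 2), Mul(Rational(1, 4), O)))
Mul(Add(-21426, Function('C')(540)), Pow(Add(432214, Function('s')(Y)), -1)) = Mul(Add(-21426, Add(Rational(53, 2), Mul(Rational(1, 4), 540))), Pow(Add(432214, Pow(-671, -1)), -1)) = Mul(Add(-21426, Add(Rational(53, 2), 135)), Pow(Add(432214, Rational(-1, 671)), -1)) = Mul(Add(-21426, Rational(323, 2)), Pow(Rational(290015593, 671), -1)) = Mul(Rational(-42529, 2), Rational(671, 290015593)) = Rational(-28536959, 580031186)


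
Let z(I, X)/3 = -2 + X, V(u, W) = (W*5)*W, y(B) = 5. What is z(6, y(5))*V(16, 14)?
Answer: 8820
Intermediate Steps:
V(u, W) = 5*W**2 (V(u, W) = (5*W)*W = 5*W**2)
z(I, X) = -6 + 3*X (z(I, X) = 3*(-2 + X) = -6 + 3*X)
z(6, y(5))*V(16, 14) = (-6 + 3*5)*(5*14**2) = (-6 + 15)*(5*196) = 9*980 = 8820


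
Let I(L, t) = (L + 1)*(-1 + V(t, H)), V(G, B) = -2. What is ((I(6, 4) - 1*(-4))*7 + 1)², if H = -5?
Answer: 13924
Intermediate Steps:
I(L, t) = -3 - 3*L (I(L, t) = (L + 1)*(-1 - 2) = (1 + L)*(-3) = -3 - 3*L)
((I(6, 4) - 1*(-4))*7 + 1)² = (((-3 - 3*6) - 1*(-4))*7 + 1)² = (((-3 - 18) + 4)*7 + 1)² = ((-21 + 4)*7 + 1)² = (-17*7 + 1)² = (-119 + 1)² = (-118)² = 13924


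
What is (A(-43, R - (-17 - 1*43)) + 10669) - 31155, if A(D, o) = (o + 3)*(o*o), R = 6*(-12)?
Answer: -21782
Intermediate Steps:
R = -72
A(D, o) = o²*(3 + o) (A(D, o) = (3 + o)*o² = o²*(3 + o))
(A(-43, R - (-17 - 1*43)) + 10669) - 31155 = ((-72 - (-17 - 1*43))²*(3 + (-72 - (-17 - 1*43))) + 10669) - 31155 = ((-72 - (-17 - 43))²*(3 + (-72 - (-17 - 43))) + 10669) - 31155 = ((-72 - 1*(-60))²*(3 + (-72 - 1*(-60))) + 10669) - 31155 = ((-72 + 60)²*(3 + (-72 + 60)) + 10669) - 31155 = ((-12)²*(3 - 12) + 10669) - 31155 = (144*(-9) + 10669) - 31155 = (-1296 + 10669) - 31155 = 9373 - 31155 = -21782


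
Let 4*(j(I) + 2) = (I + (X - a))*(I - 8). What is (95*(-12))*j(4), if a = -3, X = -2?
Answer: 7980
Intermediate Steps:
j(I) = -2 + (1 + I)*(-8 + I)/4 (j(I) = -2 + ((I + (-2 - 1*(-3)))*(I - 8))/4 = -2 + ((I + (-2 + 3))*(-8 + I))/4 = -2 + ((I + 1)*(-8 + I))/4 = -2 + ((1 + I)*(-8 + I))/4 = -2 + (1 + I)*(-8 + I)/4)
(95*(-12))*j(4) = (95*(-12))*(-4 - 7/4*4 + (¼)*4²) = -1140*(-4 - 7 + (¼)*16) = -1140*(-4 - 7 + 4) = -1140*(-7) = 7980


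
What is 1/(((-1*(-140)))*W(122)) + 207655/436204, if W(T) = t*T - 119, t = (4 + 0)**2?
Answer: 3330553894/6996166905 ≈ 0.47605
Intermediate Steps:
t = 16 (t = 4**2 = 16)
W(T) = -119 + 16*T (W(T) = 16*T - 119 = -119 + 16*T)
1/(((-1*(-140)))*W(122)) + 207655/436204 = 1/(((-1*(-140)))*(-119 + 16*122)) + 207655/436204 = 1/(140*(-119 + 1952)) + 207655*(1/436204) = (1/140)/1833 + 207655/436204 = (1/140)*(1/1833) + 207655/436204 = 1/256620 + 207655/436204 = 3330553894/6996166905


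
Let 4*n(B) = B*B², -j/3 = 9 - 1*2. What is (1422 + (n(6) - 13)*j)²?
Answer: 314721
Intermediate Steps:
j = -21 (j = -3*(9 - 1*2) = -3*(9 - 2) = -3*7 = -21)
n(B) = B³/4 (n(B) = (B*B²)/4 = B³/4)
(1422 + (n(6) - 13)*j)² = (1422 + ((¼)*6³ - 13)*(-21))² = (1422 + ((¼)*216 - 13)*(-21))² = (1422 + (54 - 13)*(-21))² = (1422 + 41*(-21))² = (1422 - 861)² = 561² = 314721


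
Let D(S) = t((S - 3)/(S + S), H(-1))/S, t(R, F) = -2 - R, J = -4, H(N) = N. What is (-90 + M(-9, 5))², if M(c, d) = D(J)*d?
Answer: 7645225/1024 ≈ 7466.0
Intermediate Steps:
D(S) = (-2 - (-3 + S)/(2*S))/S (D(S) = (-2 - (S - 3)/(S + S))/S = (-2 - (-3 + S)/(2*S))/S)
M(c, d) = 23*d/32 (M(c, d) = ((½)*(3 - 5*(-4))/(-4)²)*d = ((½)*(1/16)*(3 + 20))*d = ((½)*(1/16)*23)*d = 23*d/32)
(-90 + M(-9, 5))² = (-90 + (23/32)*5)² = (-90 + 115/32)² = (-2765/32)² = 7645225/1024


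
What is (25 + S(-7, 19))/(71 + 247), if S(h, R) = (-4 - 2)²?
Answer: 61/318 ≈ 0.19182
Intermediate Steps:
S(h, R) = 36 (S(h, R) = (-6)² = 36)
(25 + S(-7, 19))/(71 + 247) = (25 + 36)/(71 + 247) = 61/318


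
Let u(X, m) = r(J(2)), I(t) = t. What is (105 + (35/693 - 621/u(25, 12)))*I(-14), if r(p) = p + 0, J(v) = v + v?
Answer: 139153/198 ≈ 702.79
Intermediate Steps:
J(v) = 2*v
r(p) = p
u(X, m) = 4 (u(X, m) = 2*2 = 4)
(105 + (35/693 - 621/u(25, 12)))*I(-14) = (105 + (35/693 - 621/4))*(-14) = (105 + (35*(1/693) - 621*¼))*(-14) = (105 + (5/99 - 621/4))*(-14) = (105 - 61459/396)*(-14) = -19879/396*(-14) = 139153/198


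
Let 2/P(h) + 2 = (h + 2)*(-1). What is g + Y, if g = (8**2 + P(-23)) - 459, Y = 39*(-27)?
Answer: -27510/19 ≈ -1447.9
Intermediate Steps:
P(h) = 2/(-4 - h) (P(h) = 2/(-2 + (h + 2)*(-1)) = 2/(-2 + (2 + h)*(-1)) = 2/(-2 + (-2 - h)) = 2/(-4 - h))
Y = -1053
g = -7503/19 (g = (8**2 - 2/(4 - 23)) - 459 = (64 - 2/(-19)) - 459 = (64 - 2*(-1/19)) - 459 = (64 + 2/19) - 459 = 1218/19 - 459 = -7503/19 ≈ -394.89)
g + Y = -7503/19 - 1053 = -27510/19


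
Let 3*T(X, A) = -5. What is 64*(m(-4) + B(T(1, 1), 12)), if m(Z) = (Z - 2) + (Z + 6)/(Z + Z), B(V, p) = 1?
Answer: -336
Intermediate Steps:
T(X, A) = -5/3 (T(X, A) = (⅓)*(-5) = -5/3)
m(Z) = -2 + Z + (6 + Z)/(2*Z) (m(Z) = (-2 + Z) + (6 + Z)/((2*Z)) = (-2 + Z) + (6 + Z)*(1/(2*Z)) = (-2 + Z) + (6 + Z)/(2*Z) = -2 + Z + (6 + Z)/(2*Z))
64*(m(-4) + B(T(1, 1), 12)) = 64*((-3/2 - 4 + 3/(-4)) + 1) = 64*((-3/2 - 4 + 3*(-¼)) + 1) = 64*((-3/2 - 4 - ¾) + 1) = 64*(-25/4 + 1) = 64*(-21/4) = -336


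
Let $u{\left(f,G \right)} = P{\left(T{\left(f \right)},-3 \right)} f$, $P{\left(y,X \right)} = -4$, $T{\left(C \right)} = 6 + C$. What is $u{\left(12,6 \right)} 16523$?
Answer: $-793104$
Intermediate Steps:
$u{\left(f,G \right)} = - 4 f$
$u{\left(12,6 \right)} 16523 = \left(-4\right) 12 \cdot 16523 = \left(-48\right) 16523 = -793104$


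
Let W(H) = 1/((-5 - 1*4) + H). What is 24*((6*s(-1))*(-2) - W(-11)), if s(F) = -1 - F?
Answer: 6/5 ≈ 1.2000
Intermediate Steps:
W(H) = 1/(-9 + H) (W(H) = 1/((-5 - 4) + H) = 1/(-9 + H))
24*((6*s(-1))*(-2) - W(-11)) = 24*((6*(-1 - 1*(-1)))*(-2) - 1/(-9 - 11)) = 24*((6*(-1 + 1))*(-2) - 1/(-20)) = 24*((6*0)*(-2) - 1*(-1/20)) = 24*(0*(-2) + 1/20) = 24*(0 + 1/20) = 24*(1/20) = 6/5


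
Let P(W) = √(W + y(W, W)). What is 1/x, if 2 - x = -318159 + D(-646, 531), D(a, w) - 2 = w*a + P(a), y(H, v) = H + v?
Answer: 220395/145721868721 + I*√1938/437165606163 ≈ 1.5124e-6 + 1.007e-10*I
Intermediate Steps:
P(W) = √3*√W (P(W) = √(W + (W + W)) = √(W + 2*W) = √(3*W) = √3*√W)
D(a, w) = 2 + a*w + √3*√a (D(a, w) = 2 + (w*a + √3*√a) = 2 + (a*w + √3*√a) = 2 + a*w + √3*√a)
x = 661185 - I*√1938 (x = 2 - (-318159 + (2 - 646*531 + √3*√(-646))) = 2 - (-318159 + (2 - 343026 + √3*(I*√646))) = 2 - (-318159 + (2 - 343026 + I*√1938)) = 2 - (-318159 + (-343024 + I*√1938)) = 2 - (-661183 + I*√1938) = 2 + (661183 - I*√1938) = 661185 - I*√1938 ≈ 6.6119e+5 - 44.023*I)
1/x = 1/(661185 - I*√1938)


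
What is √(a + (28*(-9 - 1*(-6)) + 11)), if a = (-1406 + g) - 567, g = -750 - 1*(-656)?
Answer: 2*I*√535 ≈ 46.26*I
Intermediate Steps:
g = -94 (g = -750 + 656 = -94)
a = -2067 (a = (-1406 - 94) - 567 = -1500 - 567 = -2067)
√(a + (28*(-9 - 1*(-6)) + 11)) = √(-2067 + (28*(-9 - 1*(-6)) + 11)) = √(-2067 + (28*(-9 + 6) + 11)) = √(-2067 + (28*(-3) + 11)) = √(-2067 + (-84 + 11)) = √(-2067 - 73) = √(-2140) = 2*I*√535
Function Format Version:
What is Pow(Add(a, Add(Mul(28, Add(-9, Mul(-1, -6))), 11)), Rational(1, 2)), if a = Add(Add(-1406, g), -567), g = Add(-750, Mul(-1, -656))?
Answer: Mul(2, I, Pow(535, Rational(1, 2))) ≈ Mul(46.260, I)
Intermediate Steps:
g = -94 (g = Add(-750, 656) = -94)
a = -2067 (a = Add(Add(-1406, -94), -567) = Add(-1500, -567) = -2067)
Pow(Add(a, Add(Mul(28, Add(-9, Mul(-1, -6))), 11)), Rational(1, 2)) = Pow(Add(-2067, Add(Mul(28, Add(-9, Mul(-1, -6))), 11)), Rational(1, 2)) = Pow(Add(-2067, Add(Mul(28, Add(-9, 6)), 11)), Rational(1, 2)) = Pow(Add(-2067, Add(Mul(28, -3), 11)), Rational(1, 2)) = Pow(Add(-2067, Add(-84, 11)), Rational(1, 2)) = Pow(Add(-2067, -73), Rational(1, 2)) = Pow(-2140, Rational(1, 2)) = Mul(2, I, Pow(535, Rational(1, 2)))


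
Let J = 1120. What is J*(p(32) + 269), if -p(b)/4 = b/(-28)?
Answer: 306400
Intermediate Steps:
p(b) = b/7 (p(b) = -4*b/(-28) = -4*b*(-1)/28 = -(-1)*b/7 = b/7)
J*(p(32) + 269) = 1120*((⅐)*32 + 269) = 1120*(32/7 + 269) = 1120*(1915/7) = 306400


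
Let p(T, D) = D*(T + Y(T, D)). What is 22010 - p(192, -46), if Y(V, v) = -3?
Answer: 30704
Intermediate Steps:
p(T, D) = D*(-3 + T) (p(T, D) = D*(T - 3) = D*(-3 + T))
22010 - p(192, -46) = 22010 - (-46)*(-3 + 192) = 22010 - (-46)*189 = 22010 - 1*(-8694) = 22010 + 8694 = 30704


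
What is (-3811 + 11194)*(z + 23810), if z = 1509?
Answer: 186930177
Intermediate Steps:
(-3811 + 11194)*(z + 23810) = (-3811 + 11194)*(1509 + 23810) = 7383*25319 = 186930177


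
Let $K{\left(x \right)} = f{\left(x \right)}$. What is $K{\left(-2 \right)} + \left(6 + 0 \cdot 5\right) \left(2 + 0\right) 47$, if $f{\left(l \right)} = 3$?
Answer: $567$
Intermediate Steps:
$K{\left(x \right)} = 3$
$K{\left(-2 \right)} + \left(6 + 0 \cdot 5\right) \left(2 + 0\right) 47 = 3 + \left(6 + 0 \cdot 5\right) \left(2 + 0\right) 47 = 3 + \left(6 + 0\right) 2 \cdot 47 = 3 + 6 \cdot 2 \cdot 47 = 3 + 12 \cdot 47 = 3 + 564 = 567$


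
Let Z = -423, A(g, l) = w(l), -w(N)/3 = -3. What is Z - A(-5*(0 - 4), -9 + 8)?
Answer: -432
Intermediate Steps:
w(N) = 9 (w(N) = -3*(-3) = 9)
A(g, l) = 9
Z - A(-5*(0 - 4), -9 + 8) = -423 - 1*9 = -423 - 9 = -432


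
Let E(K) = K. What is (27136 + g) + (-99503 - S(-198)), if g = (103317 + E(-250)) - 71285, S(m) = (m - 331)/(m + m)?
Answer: -16072189/396 ≈ -40586.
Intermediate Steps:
S(m) = (-331 + m)/(2*m) (S(m) = (-331 + m)/((2*m)) = (-331 + m)*(1/(2*m)) = (-331 + m)/(2*m))
g = 31782 (g = (103317 - 250) - 71285 = 103067 - 71285 = 31782)
(27136 + g) + (-99503 - S(-198)) = (27136 + 31782) + (-99503 - (-331 - 198)/(2*(-198))) = 58918 + (-99503 - (-1)*(-529)/(2*198)) = 58918 + (-99503 - 1*529/396) = 58918 + (-99503 - 529/396) = 58918 - 39403717/396 = -16072189/396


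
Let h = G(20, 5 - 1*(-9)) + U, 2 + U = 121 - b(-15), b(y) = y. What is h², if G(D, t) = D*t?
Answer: 171396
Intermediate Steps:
U = 134 (U = -2 + (121 - 1*(-15)) = -2 + (121 + 15) = -2 + 136 = 134)
h = 414 (h = 20*(5 - 1*(-9)) + 134 = 20*(5 + 9) + 134 = 20*14 + 134 = 280 + 134 = 414)
h² = 414² = 171396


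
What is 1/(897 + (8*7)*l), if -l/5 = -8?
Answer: 1/3137 ≈ 0.00031878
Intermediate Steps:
l = 40 (l = -5*(-8) = 40)
1/(897 + (8*7)*l) = 1/(897 + (8*7)*40) = 1/(897 + 56*40) = 1/(897 + 2240) = 1/3137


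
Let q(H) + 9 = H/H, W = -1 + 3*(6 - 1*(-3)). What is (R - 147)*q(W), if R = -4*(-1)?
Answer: 1144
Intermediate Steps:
R = 4 (R = -1*(-4) = 4)
W = 26 (W = -1 + 3*(6 + 3) = -1 + 3*9 = -1 + 27 = 26)
q(H) = -8 (q(H) = -9 + H/H = -9 + 1 = -8)
(R - 147)*q(W) = (4 - 147)*(-8) = -143*(-8) = 1144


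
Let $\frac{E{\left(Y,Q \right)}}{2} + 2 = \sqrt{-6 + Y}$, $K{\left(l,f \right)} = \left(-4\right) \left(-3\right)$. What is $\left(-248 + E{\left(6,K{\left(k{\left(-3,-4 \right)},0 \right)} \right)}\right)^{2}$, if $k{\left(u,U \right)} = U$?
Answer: $63504$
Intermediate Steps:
$K{\left(l,f \right)} = 12$
$E{\left(Y,Q \right)} = -4 + 2 \sqrt{-6 + Y}$
$\left(-248 + E{\left(6,K{\left(k{\left(-3,-4 \right)},0 \right)} \right)}\right)^{2} = \left(-248 - \left(4 - 2 \sqrt{-6 + 6}\right)\right)^{2} = \left(-248 - \left(4 - 2 \sqrt{0}\right)\right)^{2} = \left(-248 + \left(-4 + 2 \cdot 0\right)\right)^{2} = \left(-248 + \left(-4 + 0\right)\right)^{2} = \left(-248 - 4\right)^{2} = \left(-252\right)^{2} = 63504$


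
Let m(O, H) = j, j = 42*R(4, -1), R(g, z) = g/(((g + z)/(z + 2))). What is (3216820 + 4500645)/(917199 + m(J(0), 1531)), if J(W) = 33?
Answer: 1543493/183451 ≈ 8.4137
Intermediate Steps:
R(g, z) = g*(2 + z)/(g + z) (R(g, z) = g/(((g + z)/(2 + z))) = g*((2 + z)/(g + z)) = g*(2 + z)/(g + z))
j = 56 (j = 42*(4*(2 - 1)/(4 - 1)) = 42*(4*1/3) = 42*(4*(1/3)*1) = 42*(4/3) = 56)
m(O, H) = 56
(3216820 + 4500645)/(917199 + m(J(0), 1531)) = (3216820 + 4500645)/(917199 + 56) = 7717465/917255 = 7717465*(1/917255) = 1543493/183451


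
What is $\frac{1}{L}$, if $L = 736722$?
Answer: $\frac{1}{736722} \approx 1.3574 \cdot 10^{-6}$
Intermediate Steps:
$\frac{1}{L} = \frac{1}{736722}$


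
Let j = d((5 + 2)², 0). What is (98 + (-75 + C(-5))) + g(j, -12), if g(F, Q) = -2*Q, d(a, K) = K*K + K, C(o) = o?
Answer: 42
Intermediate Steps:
d(a, K) = K + K² (d(a, K) = K² + K = K + K²)
j = 0 (j = 0*(1 + 0) = 0*1 = 0)
(98 + (-75 + C(-5))) + g(j, -12) = (98 + (-75 - 5)) - 2*(-12) = (98 - 80) + 24 = 18 + 24 = 42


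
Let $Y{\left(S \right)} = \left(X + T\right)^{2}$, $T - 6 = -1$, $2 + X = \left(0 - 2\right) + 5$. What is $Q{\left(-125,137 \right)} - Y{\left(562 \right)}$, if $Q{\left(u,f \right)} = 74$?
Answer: $38$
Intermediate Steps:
$X = 1$ ($X = -2 + \left(\left(0 - 2\right) + 5\right) = -2 + \left(-2 + 5\right) = -2 + 3 = 1$)
$T = 5$ ($T = 6 - 1 = 5$)
$Y{\left(S \right)} = 36$ ($Y{\left(S \right)} = \left(1 + 5\right)^{2} = 6^{2} = 36$)
$Q{\left(-125,137 \right)} - Y{\left(562 \right)} = 74 - 36 = 38$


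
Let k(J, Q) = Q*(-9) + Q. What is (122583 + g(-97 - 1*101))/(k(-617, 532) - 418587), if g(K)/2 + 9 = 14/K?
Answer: -12133921/41861457 ≈ -0.28986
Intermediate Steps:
g(K) = -18 + 28/K (g(K) = -18 + 2*(14/K) = -18 + 28/K)
k(J, Q) = -8*Q (k(J, Q) = -9*Q + Q = -8*Q)
(122583 + g(-97 - 1*101))/(k(-617, 532) - 418587) = (122583 + (-18 + 28/(-97 - 1*101)))/(-8*532 - 418587) = (122583 + (-18 + 28/(-97 - 101)))/(-4256 - 418587) = (122583 + (-18 + 28/(-198)))/(-422843) = (122583 + (-18 + 28*(-1/198)))*(-1/422843) = (122583 + (-18 - 14/99))*(-1/422843) = (122583 - 1796/99)*(-1/422843) = (12133921/99)*(-1/422843) = -12133921/41861457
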